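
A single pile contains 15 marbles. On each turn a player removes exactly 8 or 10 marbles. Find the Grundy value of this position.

1

Compute g(0), g(1), … for moves {8, 10}:
k:     0  1  2  3  4  5  6  7  8  9 10 11 12 13 14 15
g(k):  0  0  0  0  0  0  0  0  1  1  1  1  1  1  1  1
So g(15) = 1.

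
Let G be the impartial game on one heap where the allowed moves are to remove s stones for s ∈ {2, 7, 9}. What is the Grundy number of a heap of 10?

3

Build the Grundy sequence with g(k) = mex{g(k−s) : s ∈ {2, 7, 9}, s ≤ k}:
g(0) = mex{} = 0
g(1) = mex{} = 0
g(2) = mex{0} = 1
g(3) = mex{0} = 1
g(4) = mex{1} = 0
g(5) = mex{1} = 0
g(6) = mex{0} = 1
g(7) = mex{0} = 1
g(8) = mex{0,1} = 2
g(9) = mex{0,1} = 2
g(10) = mex{0,1,2} = 3
So g(10) = 3.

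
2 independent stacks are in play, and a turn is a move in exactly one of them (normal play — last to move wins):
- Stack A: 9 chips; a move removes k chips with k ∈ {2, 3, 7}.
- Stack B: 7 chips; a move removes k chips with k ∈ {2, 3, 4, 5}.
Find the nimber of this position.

Grundy values for stack A (subtraction set {2, 3, 7}):
k:     0  1  2  3  4  5  6  7  8  9
g(k):  0  0  1  1  2  0  0  1  1  2
So g(9) = 2.
For stack B, compute g(0), g(1), … with moves {2, 3, 4, 5}:
k:     0  1  2  3  4  5  6  7
g(k):  0  0  1  1  2  2  3  0
So g(7) = 0.
By the Sprague-Grundy theorem, the Grundy value of a sum of independent games is the XOR of the component values.
Combined value = 2 ⊕ 0 = 2.

2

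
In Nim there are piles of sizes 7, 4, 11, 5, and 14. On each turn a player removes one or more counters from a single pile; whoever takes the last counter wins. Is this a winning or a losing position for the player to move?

Compute the nim-sum pairwise:
7 XOR 4 = 3
3 XOR 11 = 8
8 XOR 5 = 13
13 XOR 14 = 3
The nim-sum is 3 ≠ 0, so this is an N-position: the player to move can win.

Winning position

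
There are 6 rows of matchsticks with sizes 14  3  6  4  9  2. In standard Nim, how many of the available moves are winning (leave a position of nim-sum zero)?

3

Nim-sum: 14 XOR 3 XOR 6 XOR 4 XOR 9 XOR 2 = 4.
The overall nim-sum is X = 4. A row of size p has a winning move iff p XOR X < p (reduce it to p XOR X).
  14: 14 XOR 4 = 10 < 14 — winning move (to 10).
  3: 3 XOR 4 = 7 ≥ 3 — no move.
  6: 6 XOR 4 = 2 < 6 — winning move (to 2).
  4: 4 XOR 4 = 0 < 4 — winning move (to 0).
  9: 9 XOR 4 = 13 ≥ 9 — no move.
  2: 2 XOR 4 = 6 ≥ 2 — no move.
That gives 3 winning moves.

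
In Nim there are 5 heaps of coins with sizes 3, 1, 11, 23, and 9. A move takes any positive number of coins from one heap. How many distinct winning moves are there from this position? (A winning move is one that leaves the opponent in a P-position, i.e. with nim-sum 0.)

1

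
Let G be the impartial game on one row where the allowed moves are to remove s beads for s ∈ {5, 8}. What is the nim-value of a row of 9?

1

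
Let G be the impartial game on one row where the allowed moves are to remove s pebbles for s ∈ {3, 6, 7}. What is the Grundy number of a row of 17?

Build the Grundy sequence with g(k) = mex{g(k−s) : s ∈ {3, 6, 7}, s ≤ k}:
k:     0  1  2  3  4  5  6  7  8  9 10 11 12 13 14 15 16 17
g(k):  0  0  0  1  1  1  2  2  2  3  0  0  0  1  1  1  2  2
So g(17) = 2.

2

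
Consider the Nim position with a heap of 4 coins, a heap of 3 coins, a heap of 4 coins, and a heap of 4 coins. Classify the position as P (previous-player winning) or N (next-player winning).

Compute the nim-sum pairwise:
4 XOR 3 = 7
7 XOR 4 = 3
3 XOR 4 = 7
The nim-sum is 7 ≠ 0, so this is an N-position: the player to move can win.

N-position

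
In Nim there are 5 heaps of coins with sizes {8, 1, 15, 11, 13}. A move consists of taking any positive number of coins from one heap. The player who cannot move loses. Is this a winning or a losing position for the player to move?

Losing position

Compute the nim-sum pairwise:
8 ^ 1 = 9
9 ^ 15 = 6
6 ^ 11 = 13
13 ^ 13 = 0
The nim-sum is 0, so this is a P-position: the player to move is in a losing position under optimal play.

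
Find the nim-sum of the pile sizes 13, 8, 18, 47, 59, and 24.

27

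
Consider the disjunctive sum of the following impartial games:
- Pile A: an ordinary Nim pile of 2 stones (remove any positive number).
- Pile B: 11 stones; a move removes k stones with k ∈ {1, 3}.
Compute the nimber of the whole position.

3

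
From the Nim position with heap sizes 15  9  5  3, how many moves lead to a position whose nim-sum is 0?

0

Nim-sum: 15 ^ 9 ^ 5 ^ 3 = 0.
The nim-sum is already 0, so every move leaves a nonzero nim-sum — there are no winning moves.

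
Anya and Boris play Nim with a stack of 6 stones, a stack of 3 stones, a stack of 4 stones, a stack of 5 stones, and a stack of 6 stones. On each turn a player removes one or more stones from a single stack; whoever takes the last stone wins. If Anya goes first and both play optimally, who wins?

Nim-sum: 6 ^ 3 ^ 4 ^ 5 ^ 6 = 2.
The nim-sum is 2 ≠ 0, so this is an N-position: the player to move can win; Anya has a winning move.

Anya wins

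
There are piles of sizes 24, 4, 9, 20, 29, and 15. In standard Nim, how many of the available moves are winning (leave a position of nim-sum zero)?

Bitwise XOR of the heap sizes:
  11000  (24)
  00100  (4)
  01001  (9)
  10100  (20)
  11101  (29)
  01111  (15)
  -----
  10011  (19)
The overall nim-sum is X = 19. A pile of size p has a winning move iff p XOR X < p (reduce it to p XOR X).
  24: 24 XOR 19 = 11 < 24 — winning move (to 11).
  4: 4 XOR 19 = 23 ≥ 4 — no move.
  9: 9 XOR 19 = 26 ≥ 9 — no move.
  20: 20 XOR 19 = 7 < 20 — winning move (to 7).
  29: 29 XOR 19 = 14 < 29 — winning move (to 14).
  15: 15 XOR 19 = 28 ≥ 15 — no move.
That gives 3 winning moves.

3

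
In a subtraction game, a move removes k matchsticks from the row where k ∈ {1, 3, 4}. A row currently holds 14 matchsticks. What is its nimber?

Grundy values for subtraction set {1, 3, 4}:
k:     0  1  2  3  4  5  6  7  8  9 10 11 12 13 14
g(k):  0  1  0  1  2  3  2  0  1  0  1  2  3  2  0
So g(14) = 0.

0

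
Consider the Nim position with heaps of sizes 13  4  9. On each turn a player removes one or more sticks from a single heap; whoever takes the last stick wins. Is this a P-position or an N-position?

P-position

Nim-sum: 13 ^ 4 ^ 9 = 0.
The nim-sum is 0, so this is a P-position: the player to move is in a losing position under optimal play.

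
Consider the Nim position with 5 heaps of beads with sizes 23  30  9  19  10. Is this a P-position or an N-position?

N-position

In binary:
  10111  (23)
  11110  (30)
  01001  (9)
  10011  (19)
  01010  (10)
  -----
  11001  (25)
The nim-sum is 25 ≠ 0, so this is an N-position: the player to move can win.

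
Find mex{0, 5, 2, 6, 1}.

3

The values 0, 1, 2 are all present; 3 is the first non-negative integer missing from the set.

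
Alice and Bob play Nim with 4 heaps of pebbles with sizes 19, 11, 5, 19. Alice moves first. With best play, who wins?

Nim-sum: 19 ⊕ 11 ⊕ 5 ⊕ 19 = 14.
The nim-sum is 14 ≠ 0, so this is an N-position: the player to move can win; Alice has a winning move.

Alice wins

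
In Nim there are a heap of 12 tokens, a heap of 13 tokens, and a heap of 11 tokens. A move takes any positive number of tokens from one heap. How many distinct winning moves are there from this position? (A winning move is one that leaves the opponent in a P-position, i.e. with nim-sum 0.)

3

Write each in binary and XOR column by column:
  1100  (12)
  1101  (13)
  1011  (11)
  ----
  1010  (10)
The overall nim-sum is X = 10. A heap of size p has a winning move iff p XOR X < p (reduce it to p XOR X).
  12: 12 XOR 10 = 6 < 12 — winning move (to 6).
  13: 13 XOR 10 = 7 < 13 — winning move (to 7).
  11: 11 XOR 10 = 1 < 11 — winning move (to 1).
That gives 3 winning moves.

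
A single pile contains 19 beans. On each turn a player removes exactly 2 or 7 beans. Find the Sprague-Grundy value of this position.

0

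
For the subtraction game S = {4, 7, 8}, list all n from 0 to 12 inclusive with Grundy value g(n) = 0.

0, 1, 2, 3, 12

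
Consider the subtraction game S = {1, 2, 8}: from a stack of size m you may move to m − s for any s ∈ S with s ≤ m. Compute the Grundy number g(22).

1

Build the Grundy sequence with g(k) = mex{g(k−s) : s ∈ {1, 2, 8}, s ≤ k}:
k:     0  1  2  3  4  5  6  7  8  9 10 11 12 13 14 15 16 17 18 19 20 21 22
g(k):  0  1  2  0  1  2  0  1  2  0  1  2  0  1  2  0  1  2  0  1  2  0  1
So g(22) = 1.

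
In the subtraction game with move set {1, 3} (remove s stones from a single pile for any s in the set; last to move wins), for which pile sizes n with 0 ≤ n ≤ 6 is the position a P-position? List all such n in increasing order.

0, 2, 4, 6

Grundy values for subtraction set {1, 3}:
k:     0  1  2  3  4  5  6
g(k):  0  1  0  1  0  1  0
The P-positions (g = 0) in 0..6 are 0, 2, 4, 6.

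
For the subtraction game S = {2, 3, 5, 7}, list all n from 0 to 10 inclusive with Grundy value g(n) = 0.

0, 1, 9, 10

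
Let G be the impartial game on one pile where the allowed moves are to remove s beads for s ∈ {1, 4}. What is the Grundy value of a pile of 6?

1

Build the Grundy sequence with g(k) = mex{g(k−s) : s ∈ {1, 4}, s ≤ k}:
k:     0  1  2  3  4  5  6
g(k):  0  1  0  1  2  0  1
So g(6) = 1.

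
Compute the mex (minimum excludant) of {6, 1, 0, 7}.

2

The values 0, 1 are all present; 2 is the first non-negative integer missing from the set.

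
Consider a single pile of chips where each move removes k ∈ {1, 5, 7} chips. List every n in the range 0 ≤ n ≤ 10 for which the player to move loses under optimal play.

Grundy values for subtraction set {1, 5, 7}:
g(0) = mex{} = 0
g(1) = mex{0} = 1
g(2) = mex{1} = 0
g(3) = mex{0} = 1
g(4) = mex{1} = 0
g(5) = mex{0} = 1
g(6) = mex{1} = 0
g(7) = mex{0} = 1
g(8) = mex{1} = 0
g(9) = mex{0} = 1
g(10) = mex{1} = 0
The P-positions (g = 0) in 0..10 are 0, 2, 4, 6, 8, 10.

0, 2, 4, 6, 8, 10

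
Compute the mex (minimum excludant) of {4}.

0 is not in the set, so the mex is 0.

0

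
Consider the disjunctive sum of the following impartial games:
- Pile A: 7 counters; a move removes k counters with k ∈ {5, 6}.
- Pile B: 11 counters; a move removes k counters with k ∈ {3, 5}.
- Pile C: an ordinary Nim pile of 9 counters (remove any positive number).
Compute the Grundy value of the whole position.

9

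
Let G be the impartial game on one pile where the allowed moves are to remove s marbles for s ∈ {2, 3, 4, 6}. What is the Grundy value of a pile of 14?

3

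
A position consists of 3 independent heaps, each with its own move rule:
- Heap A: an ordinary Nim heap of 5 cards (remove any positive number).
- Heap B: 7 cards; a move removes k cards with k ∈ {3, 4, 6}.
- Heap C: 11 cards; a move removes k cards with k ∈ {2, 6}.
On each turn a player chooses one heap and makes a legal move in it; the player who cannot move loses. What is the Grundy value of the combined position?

6

Heap A is a plain Nim heap of size 5, so its Grundy value is 5.
Build the Grundy sequence for heap B with g(k) = mex{g(k−s) : s ∈ {3, 4, 6}, s ≤ k}:
g(0) = mex{} = 0
g(1) = mex{} = 0
g(2) = mex{} = 0
g(3) = mex{0} = 1
g(4) = mex{0} = 1
g(5) = mex{0} = 1
g(6) = mex{0,1} = 2
g(7) = mex{0,1} = 2
So g(7) = 2.
For heap C, compute g(0), g(1), … with moves {2, 6}:
k:     0  1  2  3  4  5  6  7  8  9 10 11
g(k):  0  0  1  1  0  0  1  1  0  0  1  1
So g(11) = 1.
The value of a disjunctive sum is the nim-sum of the parts.
Combined value = 5 XOR 2 XOR 1 = 6.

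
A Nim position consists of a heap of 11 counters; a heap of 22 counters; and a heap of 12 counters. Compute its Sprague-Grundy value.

Nim-sum: 11 ⊕ 22 ⊕ 12 = 17.

17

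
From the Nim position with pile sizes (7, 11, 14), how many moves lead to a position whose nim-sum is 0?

Bitwise XOR of the heap sizes:
  0111  (7)
  1011  (11)
  1110  (14)
  ----
  0010  (2)
The overall nim-sum is X = 2. A pile of size p has a winning move iff p XOR X < p (reduce it to p XOR X).
  7: 7 XOR 2 = 5 < 7 — winning move (to 5).
  11: 11 XOR 2 = 9 < 11 — winning move (to 9).
  14: 14 XOR 2 = 12 < 14 — winning move (to 12).
That gives 3 winning moves.

3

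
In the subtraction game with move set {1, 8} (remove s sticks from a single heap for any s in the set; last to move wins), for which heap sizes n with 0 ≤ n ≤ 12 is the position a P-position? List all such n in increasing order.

0, 2, 4, 6, 9, 11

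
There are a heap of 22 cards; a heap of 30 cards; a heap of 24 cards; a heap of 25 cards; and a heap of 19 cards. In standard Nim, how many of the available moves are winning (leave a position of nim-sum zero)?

5

Nim-sum: 22 XOR 30 XOR 24 XOR 25 XOR 19 = 26.
The overall nim-sum is X = 26. A heap of size p has a winning move iff p XOR X < p (reduce it to p XOR X).
  22: 22 XOR 26 = 12 < 22 — winning move (to 12).
  30: 30 XOR 26 = 4 < 30 — winning move (to 4).
  24: 24 XOR 26 = 2 < 24 — winning move (to 2).
  25: 25 XOR 26 = 3 < 25 — winning move (to 3).
  19: 19 XOR 26 = 9 < 19 — winning move (to 9).
That gives 5 winning moves.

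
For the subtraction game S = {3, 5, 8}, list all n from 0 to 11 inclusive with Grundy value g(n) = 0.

0, 1, 2, 11

Grundy values for subtraction set {3, 5, 8}:
k:     0  1  2  3  4  5  6  7  8  9 10 11
g(k):  0  0  0  1  1  1  2  2  2  3  3  0
The P-positions (g = 0) in 0..11 are 0, 1, 2, 11.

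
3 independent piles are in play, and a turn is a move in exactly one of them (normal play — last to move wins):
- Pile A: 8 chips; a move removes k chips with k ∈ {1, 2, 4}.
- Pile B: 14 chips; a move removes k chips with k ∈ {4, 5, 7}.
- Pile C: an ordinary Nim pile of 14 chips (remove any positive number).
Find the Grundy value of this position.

12

For pile A, compute g(0), g(1), … with moves {1, 2, 4}:
g(0) = mex{} = 0
g(1) = mex{0} = 1
g(2) = mex{0,1} = 2
g(3) = mex{1,2} = 0
g(4) = mex{0,2} = 1
g(5) = mex{0,1} = 2
g(6) = mex{1,2} = 0
g(7) = mex{0,2} = 1
g(8) = mex{0,1} = 2
So g(8) = 2.
Grundy values for pile B (subtraction set {4, 5, 7}):
g(0) = mex{} = 0
g(1) = mex{} = 0
g(2) = mex{} = 0
g(3) = mex{} = 0
g(4) = mex{0} = 1
g(5) = mex{0} = 1
g(6) = mex{0} = 1
g(7) = mex{0} = 1
g(8) = mex{0,1} = 2
g(9) = mex{0,1} = 2
g(10) = mex{0,1} = 2
g(11) = mex{1} = 0
g(12) = mex{1,2} = 0
g(13) = mex{1,2} = 0
g(14) = mex{1,2} = 0
So g(14) = 0.
Pile C is a plain Nim pile of size 14, so its Grundy value is 14.
By the Sprague-Grundy theorem, the Grundy value of a sum of independent games is the XOR of the component values.
Combined value = 2 XOR 0 XOR 14 = 12.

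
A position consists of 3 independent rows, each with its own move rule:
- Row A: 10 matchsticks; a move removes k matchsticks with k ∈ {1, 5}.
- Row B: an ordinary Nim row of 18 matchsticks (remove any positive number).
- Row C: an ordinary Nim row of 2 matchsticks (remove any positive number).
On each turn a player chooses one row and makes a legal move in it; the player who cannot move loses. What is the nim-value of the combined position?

16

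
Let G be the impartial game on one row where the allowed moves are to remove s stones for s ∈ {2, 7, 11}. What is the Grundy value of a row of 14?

Build the Grundy sequence with g(k) = mex{g(k−s) : s ∈ {2, 7, 11}, s ≤ k}:
k:     0  1  2  3  4  5  6  7  8  9 10 11 12 13 14
g(k):  0  0  1  1  0  0  1  1  2  0  0  1  1  0  0
So g(14) = 0.

0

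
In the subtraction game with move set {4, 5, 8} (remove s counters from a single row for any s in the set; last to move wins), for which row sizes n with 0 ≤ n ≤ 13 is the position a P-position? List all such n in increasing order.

Grundy values for subtraction set {4, 5, 8}:
g(0) = mex{} = 0
g(1) = mex{} = 0
g(2) = mex{} = 0
g(3) = mex{} = 0
g(4) = mex{0} = 1
g(5) = mex{0} = 1
g(6) = mex{0} = 1
g(7) = mex{0} = 1
g(8) = mex{0,1} = 2
g(9) = mex{0,1} = 2
g(10) = mex{0,1} = 2
g(11) = mex{0,1} = 2
g(12) = mex{1,2} = 0
g(13) = mex{1,2} = 0
The P-positions (g = 0) in 0..13 are 0, 1, 2, 3, 12, 13.

0, 1, 2, 3, 12, 13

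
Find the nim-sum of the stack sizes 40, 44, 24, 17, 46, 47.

Nim-sum: 40 ^ 44 ^ 24 ^ 17 ^ 46 ^ 47 = 12.

12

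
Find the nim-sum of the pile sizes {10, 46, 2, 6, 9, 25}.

48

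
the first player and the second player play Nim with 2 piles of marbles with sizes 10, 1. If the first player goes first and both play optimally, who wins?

the first player wins

Compute the nim-sum pairwise:
10 ^ 1 = 11
The nim-sum is 11 ≠ 0, so this is an N-position: the player to move can win; the first player has a winning move.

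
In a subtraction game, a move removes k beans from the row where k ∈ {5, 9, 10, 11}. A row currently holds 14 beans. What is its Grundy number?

Compute g(0), g(1), … for moves {5, 9, 10, 11}:
k:     0  1  2  3  4  5  6  7  8  9 10 11 12 13 14
g(k):  0  0  0  0  0  1  1  1  1  1  2  2  2  2  2
So g(14) = 2.

2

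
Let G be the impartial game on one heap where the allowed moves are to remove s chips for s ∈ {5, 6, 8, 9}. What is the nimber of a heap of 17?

0

Build the Grundy sequence with g(k) = mex{g(k−s) : s ∈ {5, 6, 8, 9}, s ≤ k}:
k:     0  1  2  3  4  5  6  7  8  9 10 11 12 13 14 15 16 17
g(k):  0  0  0  0  0  1  1  1  1  1  2  2  2  2  0  0  0  0
So g(17) = 0.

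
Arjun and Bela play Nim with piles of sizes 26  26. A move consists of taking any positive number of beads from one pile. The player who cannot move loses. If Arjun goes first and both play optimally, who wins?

Bela wins

Compute the nim-sum pairwise:
26 ⊕ 26 = 0
The nim-sum is 0, so this is a P-position: the player to move is in a losing position under optimal play; Arjun is about to move from it and so loses — Bela wins.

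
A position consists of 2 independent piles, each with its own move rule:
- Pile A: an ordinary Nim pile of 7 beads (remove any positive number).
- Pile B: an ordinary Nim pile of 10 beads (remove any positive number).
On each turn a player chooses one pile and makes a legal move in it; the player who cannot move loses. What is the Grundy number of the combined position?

Pile A is a plain Nim pile of size 7, so its Grundy value is 7.
Pile B is a plain Nim pile of size 10, so its Grundy value is 10.
By the Sprague-Grundy theorem, the Grundy value of a sum of independent games is the XOR of the component values.
Combined value = 7 XOR 10 = 13.

13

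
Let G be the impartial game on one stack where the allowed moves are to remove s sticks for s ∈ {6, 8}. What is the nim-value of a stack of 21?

1

Build the Grundy sequence with g(k) = mex{g(k−s) : s ∈ {6, 8}, s ≤ k}:
k:     0  1  2  3  4  5  6  7  8  9 10 11 12 13 14 15 16 17 18 19 20 21
g(k):  0  0  0  0  0  0  1  1  1  1  1  1  2  2  0  0  0  0  0  0  1  1
So g(21) = 1.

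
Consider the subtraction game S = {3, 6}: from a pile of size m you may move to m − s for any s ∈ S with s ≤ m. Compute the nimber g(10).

0

Compute g(0), g(1), … for moves {3, 6}:
g(0) = mex{} = 0
g(1) = mex{} = 0
g(2) = mex{} = 0
g(3) = mex{0} = 1
g(4) = mex{0} = 1
g(5) = mex{0} = 1
g(6) = mex{0,1} = 2
g(7) = mex{0,1} = 2
g(8) = mex{0,1} = 2
g(9) = mex{1,2} = 0
g(10) = mex{1,2} = 0
So g(10) = 0.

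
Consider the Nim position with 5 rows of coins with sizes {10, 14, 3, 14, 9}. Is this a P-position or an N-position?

Compute the nim-sum pairwise:
10 ⊕ 14 = 4
4 ⊕ 3 = 7
7 ⊕ 14 = 9
9 ⊕ 9 = 0
The nim-sum is 0, so this is a P-position: the player to move is in a losing position under optimal play.

P-position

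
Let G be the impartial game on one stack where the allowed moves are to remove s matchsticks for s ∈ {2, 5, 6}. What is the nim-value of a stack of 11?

0

Compute g(0), g(1), … for moves {2, 5, 6}:
k:     0  1  2  3  4  5  6  7  8  9 10 11
g(k):  0  0  1  1  0  2  1  3  0  2  1  0
So g(11) = 0.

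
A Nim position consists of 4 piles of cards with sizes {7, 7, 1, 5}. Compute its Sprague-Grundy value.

In binary:
  111  (7)
  111  (7)
  001  (1)
  101  (5)
  ---
  100  (4)

4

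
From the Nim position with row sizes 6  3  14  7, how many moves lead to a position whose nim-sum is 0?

1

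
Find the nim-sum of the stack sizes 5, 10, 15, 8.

8

Compute the nim-sum pairwise:
5 ⊕ 10 = 15
15 ⊕ 15 = 0
0 ⊕ 8 = 8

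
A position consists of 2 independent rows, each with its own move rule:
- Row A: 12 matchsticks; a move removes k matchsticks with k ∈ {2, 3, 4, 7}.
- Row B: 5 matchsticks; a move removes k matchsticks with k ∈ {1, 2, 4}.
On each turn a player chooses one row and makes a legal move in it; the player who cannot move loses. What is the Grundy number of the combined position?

Build the Grundy sequence for row A with g(k) = mex{g(k−s) : s ∈ {2, 3, 4, 7}, s ≤ k}:
k:     0  1  2  3  4  5  6  7  8  9 10 11 12
g(k):  0  0  1  1  2  2  0  3  1  4  2  0  0
So g(12) = 0.
Grundy values for row B (subtraction set {1, 2, 4}):
g(0) = mex{} = 0
g(1) = mex{0} = 1
g(2) = mex{0,1} = 2
g(3) = mex{1,2} = 0
g(4) = mex{0,2} = 1
g(5) = mex{0,1} = 2
So g(5) = 2.
By the Sprague-Grundy theorem, the Grundy value of a sum of independent games is the XOR of the component values.
Combined value = 0 XOR 2 = 2.

2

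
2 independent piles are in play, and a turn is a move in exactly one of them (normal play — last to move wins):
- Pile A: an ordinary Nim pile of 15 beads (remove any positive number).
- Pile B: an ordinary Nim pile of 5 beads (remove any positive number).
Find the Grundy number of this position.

Pile A is a plain Nim pile of size 15, so its Grundy value is 15.
Pile B is a plain Nim pile of size 5, so its Grundy value is 5.
By the Sprague-Grundy theorem, the Grundy value of a sum of independent games is the XOR of the component values.
Combined value = 15 XOR 5 = 10.

10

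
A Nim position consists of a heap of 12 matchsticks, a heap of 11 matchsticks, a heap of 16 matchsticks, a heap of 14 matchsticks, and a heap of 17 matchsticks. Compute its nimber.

8

Nim-sum: 12 XOR 11 XOR 16 XOR 14 XOR 17 = 8.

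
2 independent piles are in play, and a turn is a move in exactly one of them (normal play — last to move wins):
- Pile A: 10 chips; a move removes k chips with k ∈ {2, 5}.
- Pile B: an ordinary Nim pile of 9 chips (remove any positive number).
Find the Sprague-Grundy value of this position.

Grundy values for pile A (subtraction set {2, 5}):
k:     0  1  2  3  4  5  6  7  8  9 10
g(k):  0  0  1  1  0  2  1  0  0  1  1
So g(10) = 1.
Pile B is a plain Nim pile of size 9, so its Grundy value is 9.
By the Sprague-Grundy theorem, the Grundy value of a sum of independent games is the XOR of the component values.
Combined value = 1 XOR 9 = 8.

8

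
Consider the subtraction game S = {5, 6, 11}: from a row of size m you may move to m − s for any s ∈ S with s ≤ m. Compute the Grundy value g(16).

0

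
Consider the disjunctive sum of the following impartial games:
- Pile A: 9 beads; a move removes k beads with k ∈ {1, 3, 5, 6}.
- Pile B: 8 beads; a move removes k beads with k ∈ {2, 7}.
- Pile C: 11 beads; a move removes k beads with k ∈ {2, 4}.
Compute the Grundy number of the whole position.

3

Build the Grundy sequence for pile A with g(k) = mex{g(k−s) : s ∈ {1, 3, 5, 6}, s ≤ k}:
k:     0  1  2  3  4  5  6  7  8  9
g(k):  0  1  0  1  0  1  2  3  2  3
So g(9) = 3.
Build the Grundy sequence for pile B with g(k) = mex{g(k−s) : s ∈ {2, 7}, s ≤ k}:
g(0) = mex{} = 0
g(1) = mex{} = 0
g(2) = mex{0} = 1
g(3) = mex{0} = 1
g(4) = mex{1} = 0
g(5) = mex{1} = 0
g(6) = mex{0} = 1
g(7) = mex{0} = 1
g(8) = mex{0,1} = 2
So g(8) = 2.
For pile C, compute g(0), g(1), … with moves {2, 4}:
g(0) = mex{} = 0
g(1) = mex{} = 0
g(2) = mex{0} = 1
g(3) = mex{0} = 1
g(4) = mex{0,1} = 2
g(5) = mex{0,1} = 2
g(6) = mex{1,2} = 0
g(7) = mex{1,2} = 0
g(8) = mex{0,2} = 1
g(9) = mex{0,2} = 1
g(10) = mex{0,1} = 2
g(11) = mex{0,1} = 2
So g(11) = 2.
The value of a disjunctive sum is the nim-sum of the parts.
Combined value = 3 ⊕ 2 ⊕ 2 = 3.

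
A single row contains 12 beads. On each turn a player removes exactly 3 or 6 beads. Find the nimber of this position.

Grundy values for subtraction set {3, 6}:
k:     0  1  2  3  4  5  6  7  8  9 10 11 12
g(k):  0  0  0  1  1  1  2  2  2  0  0  0  1
So g(12) = 1.

1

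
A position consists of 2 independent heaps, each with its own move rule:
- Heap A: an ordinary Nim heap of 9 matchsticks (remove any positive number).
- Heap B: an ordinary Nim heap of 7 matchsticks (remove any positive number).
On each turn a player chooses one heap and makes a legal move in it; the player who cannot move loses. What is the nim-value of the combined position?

Heap A is a plain Nim heap of size 9, so its Grundy value is 9.
Heap B is a plain Nim heap of size 7, so its Grundy value is 7.
By the Sprague-Grundy theorem, the Grundy value of a sum of independent games is the XOR of the component values.
Combined value = 9 XOR 7 = 14.

14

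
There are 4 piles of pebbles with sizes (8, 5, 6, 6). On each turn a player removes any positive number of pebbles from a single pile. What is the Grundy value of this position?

Nim-sum: 8 ⊕ 5 ⊕ 6 ⊕ 6 = 13.

13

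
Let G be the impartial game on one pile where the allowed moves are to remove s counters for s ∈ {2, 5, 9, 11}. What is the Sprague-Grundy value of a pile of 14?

Build the Grundy sequence with g(k) = mex{g(k−s) : s ∈ {2, 5, 9, 11}, s ≤ k}:
g(0) = mex{} = 0
g(1) = mex{} = 0
g(2) = mex{0} = 1
g(3) = mex{0} = 1
g(4) = mex{1} = 0
g(5) = mex{0,1} = 2
g(6) = mex{0} = 1
g(7) = mex{1,2} = 0
g(8) = mex{1} = 0
g(9) = mex{0} = 1
g(10) = mex{0,2} = 1
g(11) = mex{0,1} = 2
g(12) = mex{0,1} = 2
g(13) = mex{0,1,2} = 3
g(14) = mex{1,2} = 0
So g(14) = 0.

0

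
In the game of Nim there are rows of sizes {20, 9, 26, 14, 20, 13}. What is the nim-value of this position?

Compute the nim-sum pairwise:
20 XOR 9 = 29
29 XOR 26 = 7
7 XOR 14 = 9
9 XOR 20 = 29
29 XOR 13 = 16

16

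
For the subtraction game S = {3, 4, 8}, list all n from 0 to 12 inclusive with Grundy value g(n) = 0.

0, 1, 2, 7, 12

Compute g(0), g(1), … for moves {3, 4, 8}:
k:     0  1  2  3  4  5  6  7  8  9 10 11 12
g(k):  0  0  0  1  1  1  2  0  2  3  1  3  0
The P-positions (g = 0) in 0..12 are 0, 1, 2, 7, 12.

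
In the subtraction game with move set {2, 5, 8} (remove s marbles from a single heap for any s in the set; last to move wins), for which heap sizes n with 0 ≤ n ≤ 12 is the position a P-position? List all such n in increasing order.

0, 1, 4, 7, 10, 11

Grundy values for subtraction set {2, 5, 8}:
g(0) = mex{} = 0
g(1) = mex{} = 0
g(2) = mex{0} = 1
g(3) = mex{0} = 1
g(4) = mex{1} = 0
g(5) = mex{0,1} = 2
g(6) = mex{0} = 1
g(7) = mex{1,2} = 0
g(8) = mex{0,1} = 2
g(9) = mex{0} = 1
g(10) = mex{1,2} = 0
g(11) = mex{1} = 0
g(12) = mex{0} = 1
The P-positions (g = 0) in 0..12 are 0, 1, 4, 7, 10, 11.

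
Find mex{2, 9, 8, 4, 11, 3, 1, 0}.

The values 0, 1, 2, 3, 4 are all present; 5 is the first non-negative integer missing from the set.

5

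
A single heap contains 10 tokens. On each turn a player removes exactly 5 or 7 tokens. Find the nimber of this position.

2

Build the Grundy sequence with g(k) = mex{g(k−s) : s ∈ {5, 7}, s ≤ k}:
k:     0  1  2  3  4  5  6  7  8  9 10
g(k):  0  0  0  0  0  1  1  1  1  1  2
So g(10) = 2.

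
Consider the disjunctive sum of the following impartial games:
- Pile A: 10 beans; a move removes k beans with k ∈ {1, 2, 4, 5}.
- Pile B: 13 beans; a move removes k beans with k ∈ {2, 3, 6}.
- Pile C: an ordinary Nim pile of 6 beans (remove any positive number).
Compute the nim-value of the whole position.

5

For pile A, compute g(0), g(1), … with moves {1, 2, 4, 5}:
g(0) = mex{} = 0
g(1) = mex{0} = 1
g(2) = mex{0,1} = 2
g(3) = mex{1,2} = 0
g(4) = mex{0,2} = 1
g(5) = mex{0,1} = 2
g(6) = mex{1,2} = 0
g(7) = mex{0,2} = 1
g(8) = mex{0,1} = 2
g(9) = mex{1,2} = 0
g(10) = mex{0,2} = 1
So g(10) = 1.
Build the Grundy sequence for pile B with g(k) = mex{g(k−s) : s ∈ {2, 3, 6}, s ≤ k}:
k:     0  1  2  3  4  5  6  7  8  9 10 11 12 13
g(k):  0  0  1  1  2  0  3  1  2  0  0  1  1  2
So g(13) = 2.
Pile C is a plain Nim pile of size 6, so its Grundy value is 6.
The value of a disjunctive sum is the nim-sum of the parts.
Combined value = 1 ⊕ 2 ⊕ 6 = 5.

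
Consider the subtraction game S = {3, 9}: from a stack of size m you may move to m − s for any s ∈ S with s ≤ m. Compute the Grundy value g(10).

Grundy values for subtraction set {3, 9}:
g(0) = mex{} = 0
g(1) = mex{} = 0
g(2) = mex{} = 0
g(3) = mex{0} = 1
g(4) = mex{0} = 1
g(5) = mex{0} = 1
g(6) = mex{1} = 0
g(7) = mex{1} = 0
g(8) = mex{1} = 0
g(9) = mex{0} = 1
g(10) = mex{0} = 1
So g(10) = 1.

1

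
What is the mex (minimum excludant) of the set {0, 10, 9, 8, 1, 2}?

3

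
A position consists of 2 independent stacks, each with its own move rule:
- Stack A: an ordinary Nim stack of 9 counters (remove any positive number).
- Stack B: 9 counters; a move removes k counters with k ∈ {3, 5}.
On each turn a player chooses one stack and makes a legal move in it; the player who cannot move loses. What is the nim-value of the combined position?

9

Stack A is a plain Nim stack of size 9, so its Grundy value is 9.
Grundy values for stack B (subtraction set {3, 5}):
g(0) = mex{} = 0
g(1) = mex{} = 0
g(2) = mex{} = 0
g(3) = mex{0} = 1
g(4) = mex{0} = 1
g(5) = mex{0} = 1
g(6) = mex{0,1} = 2
g(7) = mex{0,1} = 2
g(8) = mex{1} = 0
g(9) = mex{1,2} = 0
So g(9) = 0.
The value of a disjunctive sum is the nim-sum of the parts.
Combined value = 9 ⊕ 0 = 9.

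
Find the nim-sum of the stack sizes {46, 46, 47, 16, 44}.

19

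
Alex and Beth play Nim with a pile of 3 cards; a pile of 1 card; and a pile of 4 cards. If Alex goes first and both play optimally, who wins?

Alex wins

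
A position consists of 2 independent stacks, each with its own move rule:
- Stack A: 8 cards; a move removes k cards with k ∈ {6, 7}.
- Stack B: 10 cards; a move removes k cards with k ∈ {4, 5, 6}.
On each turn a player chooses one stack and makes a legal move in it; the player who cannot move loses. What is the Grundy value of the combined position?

Build the Grundy sequence for stack A with g(k) = mex{g(k−s) : s ∈ {6, 7}, s ≤ k}:
k:     0  1  2  3  4  5  6  7  8
g(k):  0  0  0  0  0  0  1  1  1
So g(8) = 1.
For stack B, compute g(0), g(1), … with moves {4, 5, 6}:
g(0) = mex{} = 0
g(1) = mex{} = 0
g(2) = mex{} = 0
g(3) = mex{} = 0
g(4) = mex{0} = 1
g(5) = mex{0} = 1
g(6) = mex{0} = 1
g(7) = mex{0} = 1
g(8) = mex{0,1} = 2
g(9) = mex{0,1} = 2
g(10) = mex{1} = 0
So g(10) = 0.
The value of a disjunctive sum is the nim-sum of the parts.
Combined value = 1 ⊕ 0 = 1.

1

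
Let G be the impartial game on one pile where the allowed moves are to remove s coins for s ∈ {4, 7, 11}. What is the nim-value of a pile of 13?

3

Build the Grundy sequence with g(k) = mex{g(k−s) : s ∈ {4, 7, 11}, s ≤ k}:
k:     0  1  2  3  4  5  6  7  8  9 10 11 12 13
g(k):  0  0  0  0  1  1  1  1  2  2  2  2  3  3
So g(13) = 3.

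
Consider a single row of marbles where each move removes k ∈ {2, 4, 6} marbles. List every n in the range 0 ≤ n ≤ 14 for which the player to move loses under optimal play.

0, 1, 8, 9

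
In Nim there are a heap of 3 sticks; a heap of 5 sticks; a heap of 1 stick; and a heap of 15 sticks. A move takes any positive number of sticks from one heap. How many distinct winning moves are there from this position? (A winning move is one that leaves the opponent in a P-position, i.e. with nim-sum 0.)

1

Compute the nim-sum pairwise:
3 ^ 5 = 6
6 ^ 1 = 7
7 ^ 15 = 8
The overall nim-sum is X = 8. A heap of size p has a winning move iff p XOR X < p (reduce it to p XOR X).
  3: 3 XOR 8 = 11 ≥ 3 — no move.
  5: 5 XOR 8 = 13 ≥ 5 — no move.
  1: 1 XOR 8 = 9 ≥ 1 — no move.
  15: 15 XOR 8 = 7 < 15 — winning move (to 7).
That gives 1 winning move.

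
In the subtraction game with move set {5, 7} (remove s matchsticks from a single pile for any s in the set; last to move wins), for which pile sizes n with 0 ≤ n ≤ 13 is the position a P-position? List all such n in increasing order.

0, 1, 2, 3, 4, 12, 13

Build the Grundy sequence with g(k) = mex{g(k−s) : s ∈ {5, 7}, s ≤ k}:
k:     0  1  2  3  4  5  6  7  8  9 10 11 12 13
g(k):  0  0  0  0  0  1  1  1  1  1  2  2  0  0
The P-positions (g = 0) in 0..13 are 0, 1, 2, 3, 4, 12, 13.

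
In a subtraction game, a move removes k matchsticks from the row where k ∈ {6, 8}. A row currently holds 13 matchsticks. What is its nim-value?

2

Compute g(0), g(1), … for moves {6, 8}:
k:     0  1  2  3  4  5  6  7  8  9 10 11 12 13
g(k):  0  0  0  0  0  0  1  1  1  1  1  1  2  2
So g(13) = 2.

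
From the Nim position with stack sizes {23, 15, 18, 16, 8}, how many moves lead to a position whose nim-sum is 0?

3

Compute the nim-sum pairwise:
23 XOR 15 = 24
24 XOR 18 = 10
10 XOR 16 = 26
26 XOR 8 = 18
The overall nim-sum is X = 18. A stack of size p has a winning move iff p XOR X < p (reduce it to p XOR X).
  23: 23 XOR 18 = 5 < 23 — winning move (to 5).
  15: 15 XOR 18 = 29 ≥ 15 — no move.
  18: 18 XOR 18 = 0 < 18 — winning move (to 0).
  16: 16 XOR 18 = 2 < 16 — winning move (to 2).
  8: 8 XOR 18 = 26 ≥ 8 — no move.
That gives 3 winning moves.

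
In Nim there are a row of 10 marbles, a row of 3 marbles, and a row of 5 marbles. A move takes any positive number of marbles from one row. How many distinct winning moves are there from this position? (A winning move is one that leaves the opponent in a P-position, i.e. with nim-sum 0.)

1

Compute the nim-sum pairwise:
10 ⊕ 3 = 9
9 ⊕ 5 = 12
The overall nim-sum is X = 12. A row of size p has a winning move iff p XOR X < p (reduce it to p XOR X).
  10: 10 XOR 12 = 6 < 10 — winning move (to 6).
  3: 3 XOR 12 = 15 ≥ 3 — no move.
  5: 5 XOR 12 = 9 ≥ 5 — no move.
That gives 1 winning move.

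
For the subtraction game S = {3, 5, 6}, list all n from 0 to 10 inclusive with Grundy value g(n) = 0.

0, 1, 2, 9, 10

Build the Grundy sequence with g(k) = mex{g(k−s) : s ∈ {3, 5, 6}, s ≤ k}:
k:     0  1  2  3  4  5  6  7  8  9 10
g(k):  0  0  0  1  1  1  2  2  2  0  0
The P-positions (g = 0) in 0..10 are 0, 1, 2, 9, 10.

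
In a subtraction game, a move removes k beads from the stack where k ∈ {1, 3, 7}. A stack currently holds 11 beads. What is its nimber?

Build the Grundy sequence with g(k) = mex{g(k−s) : s ∈ {1, 3, 7}, s ≤ k}:
k:     0  1  2  3  4  5  6  7  8  9 10 11
g(k):  0  1  0  1  0  1  0  1  0  1  0  1
So g(11) = 1.

1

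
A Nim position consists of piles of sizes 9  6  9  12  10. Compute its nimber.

0

Compute the nim-sum pairwise:
9 XOR 6 = 15
15 XOR 9 = 6
6 XOR 12 = 10
10 XOR 10 = 0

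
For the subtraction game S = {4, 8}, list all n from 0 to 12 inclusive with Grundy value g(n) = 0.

Compute g(0), g(1), … for moves {4, 8}:
g(0) = mex{} = 0
g(1) = mex{} = 0
g(2) = mex{} = 0
g(3) = mex{} = 0
g(4) = mex{0} = 1
g(5) = mex{0} = 1
g(6) = mex{0} = 1
g(7) = mex{0} = 1
g(8) = mex{0,1} = 2
g(9) = mex{0,1} = 2
g(10) = mex{0,1} = 2
g(11) = mex{0,1} = 2
g(12) = mex{1,2} = 0
The P-positions (g = 0) in 0..12 are 0, 1, 2, 3, 12.

0, 1, 2, 3, 12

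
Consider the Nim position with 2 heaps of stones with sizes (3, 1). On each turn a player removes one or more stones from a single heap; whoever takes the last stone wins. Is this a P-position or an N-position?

Write each in binary and XOR column by column:
  11  (3)
  01  (1)
  --
  10  (2)
The nim-sum is 2 ≠ 0, so this is an N-position: the player to move can win.

N-position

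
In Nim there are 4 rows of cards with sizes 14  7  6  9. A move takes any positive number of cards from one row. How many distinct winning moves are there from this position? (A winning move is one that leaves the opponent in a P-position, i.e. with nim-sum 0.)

3

Compute the nim-sum pairwise:
14 ^ 7 = 9
9 ^ 6 = 15
15 ^ 9 = 6
The overall nim-sum is X = 6. A row of size p has a winning move iff p XOR X < p (reduce it to p XOR X).
  14: 14 XOR 6 = 8 < 14 — winning move (to 8).
  7: 7 XOR 6 = 1 < 7 — winning move (to 1).
  6: 6 XOR 6 = 0 < 6 — winning move (to 0).
  9: 9 XOR 6 = 15 ≥ 9 — no move.
That gives 3 winning moves.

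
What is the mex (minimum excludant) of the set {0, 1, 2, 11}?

3

The values 0, 1, 2 are all present; 3 is the first non-negative integer missing from the set.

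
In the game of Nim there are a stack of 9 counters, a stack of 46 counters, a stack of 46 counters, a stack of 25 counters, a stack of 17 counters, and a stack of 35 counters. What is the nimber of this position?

34

In binary:
  001001  (9)
  101110  (46)
  101110  (46)
  011001  (25)
  010001  (17)
  100011  (35)
  ------
  100010  (34)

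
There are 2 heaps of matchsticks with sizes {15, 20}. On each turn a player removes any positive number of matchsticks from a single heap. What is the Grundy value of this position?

In binary:
  01111  (15)
  10100  (20)
  -----
  11011  (27)

27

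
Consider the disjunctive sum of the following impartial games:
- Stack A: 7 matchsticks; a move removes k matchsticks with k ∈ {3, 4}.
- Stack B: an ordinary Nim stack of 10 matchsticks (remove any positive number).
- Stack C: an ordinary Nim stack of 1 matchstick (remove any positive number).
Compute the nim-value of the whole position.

Build the Grundy sequence for stack A with g(k) = mex{g(k−s) : s ∈ {3, 4}, s ≤ k}:
g(0) = mex{} = 0
g(1) = mex{} = 0
g(2) = mex{} = 0
g(3) = mex{0} = 1
g(4) = mex{0} = 1
g(5) = mex{0} = 1
g(6) = mex{0,1} = 2
g(7) = mex{1} = 0
So g(7) = 0.
Stack B is a plain Nim stack of size 10, so its Grundy value is 10.
Stack C is a plain Nim stack of size 1, so its Grundy value is 1.
The value of a disjunctive sum is the nim-sum of the parts.
Combined value = 0 XOR 10 XOR 1 = 11.

11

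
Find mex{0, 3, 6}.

0 is in the set but 1 is not, so the mex is 1.

1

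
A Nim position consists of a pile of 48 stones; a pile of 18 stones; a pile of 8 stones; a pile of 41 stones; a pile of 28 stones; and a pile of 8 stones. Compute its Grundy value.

23

Nim-sum: 48 ^ 18 ^ 8 ^ 41 ^ 28 ^ 8 = 23.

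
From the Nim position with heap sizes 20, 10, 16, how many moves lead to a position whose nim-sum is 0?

Compute the nim-sum pairwise:
20 ^ 10 = 30
30 ^ 16 = 14
The overall nim-sum is X = 14. A heap of size p has a winning move iff p XOR X < p (reduce it to p XOR X).
  20: 20 XOR 14 = 26 ≥ 20 — no move.
  10: 10 XOR 14 = 4 < 10 — winning move (to 4).
  16: 16 XOR 14 = 30 ≥ 16 — no move.
That gives 1 winning move.

1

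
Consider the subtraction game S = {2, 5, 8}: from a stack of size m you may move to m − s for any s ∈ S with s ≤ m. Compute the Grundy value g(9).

1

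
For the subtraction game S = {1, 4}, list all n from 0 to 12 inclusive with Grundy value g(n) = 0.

0, 2, 5, 7, 10, 12

Compute g(0), g(1), … for moves {1, 4}:
k:     0  1  2  3  4  5  6  7  8  9 10 11 12
g(k):  0  1  0  1  2  0  1  0  1  2  0  1  0
The P-positions (g = 0) in 0..12 are 0, 2, 5, 7, 10, 12.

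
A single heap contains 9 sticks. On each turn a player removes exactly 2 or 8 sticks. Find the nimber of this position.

2

Build the Grundy sequence with g(k) = mex{g(k−s) : s ∈ {2, 8}, s ≤ k}:
k:     0  1  2  3  4  5  6  7  8  9
g(k):  0  0  1  1  0  0  1  1  2  2
So g(9) = 2.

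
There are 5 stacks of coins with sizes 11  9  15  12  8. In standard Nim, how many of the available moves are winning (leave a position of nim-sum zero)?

Compute the nim-sum pairwise:
11 XOR 9 = 2
2 XOR 15 = 13
13 XOR 12 = 1
1 XOR 8 = 9
The overall nim-sum is X = 9. A stack of size p has a winning move iff p XOR X < p (reduce it to p XOR X).
  11: 11 XOR 9 = 2 < 11 — winning move (to 2).
  9: 9 XOR 9 = 0 < 9 — winning move (to 0).
  15: 15 XOR 9 = 6 < 15 — winning move (to 6).
  12: 12 XOR 9 = 5 < 12 — winning move (to 5).
  8: 8 XOR 9 = 1 < 8 — winning move (to 1).
That gives 5 winning moves.

5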